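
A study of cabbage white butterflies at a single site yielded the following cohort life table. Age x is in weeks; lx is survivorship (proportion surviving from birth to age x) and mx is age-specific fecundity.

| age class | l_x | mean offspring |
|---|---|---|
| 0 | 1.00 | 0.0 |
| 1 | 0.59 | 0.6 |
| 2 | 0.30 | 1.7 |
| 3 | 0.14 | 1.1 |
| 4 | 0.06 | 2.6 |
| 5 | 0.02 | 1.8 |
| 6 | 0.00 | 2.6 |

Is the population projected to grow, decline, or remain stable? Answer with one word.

R0 = Σ lx·mx = 0 + 0.354 + 0.51 + 0.154 + 0.156 + 0.036 + 0 = 1.21
R0 > 1, so the population is growing.

growing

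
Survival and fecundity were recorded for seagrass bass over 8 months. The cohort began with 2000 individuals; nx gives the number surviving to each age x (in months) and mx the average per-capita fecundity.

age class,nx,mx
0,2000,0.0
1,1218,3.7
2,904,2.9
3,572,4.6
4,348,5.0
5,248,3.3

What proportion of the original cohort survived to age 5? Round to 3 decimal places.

0.124

l_5 = n_5/n_0 = 248/2000 = 0.124 → 0.124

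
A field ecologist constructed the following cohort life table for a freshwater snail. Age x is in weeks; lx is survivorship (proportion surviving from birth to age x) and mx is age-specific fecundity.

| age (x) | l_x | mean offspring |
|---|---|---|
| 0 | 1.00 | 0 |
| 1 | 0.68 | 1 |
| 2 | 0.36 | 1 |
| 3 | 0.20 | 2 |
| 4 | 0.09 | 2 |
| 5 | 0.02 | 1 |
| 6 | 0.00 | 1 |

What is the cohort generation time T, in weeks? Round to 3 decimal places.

lx·mx: 0, 0.68, 0.36, 0.4, 0.18, 0.02, 0 → R0 = 1.64
x·lx·mx: 0, 0.68, 0.72, 1.2, 0.72, 0.1, 0 → Σ = 3.42
T = 3.42 / 1.64 = 2.085366… → 2.085

2.085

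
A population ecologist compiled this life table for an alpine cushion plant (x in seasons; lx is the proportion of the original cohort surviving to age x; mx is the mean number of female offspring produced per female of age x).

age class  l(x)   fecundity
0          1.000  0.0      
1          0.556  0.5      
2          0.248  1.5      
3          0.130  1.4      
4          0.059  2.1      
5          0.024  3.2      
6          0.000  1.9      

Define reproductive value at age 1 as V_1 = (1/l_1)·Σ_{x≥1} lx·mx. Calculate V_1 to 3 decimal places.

lx·mx for x ≥ 1: 0.278, 0.372, 0.182, 0.1239, 0.0768, 0 → sum = 1.0327
V_1 = 1.0327 / l_1 = 1.0327 / 0.556 = 1.857374… → 1.857

1.857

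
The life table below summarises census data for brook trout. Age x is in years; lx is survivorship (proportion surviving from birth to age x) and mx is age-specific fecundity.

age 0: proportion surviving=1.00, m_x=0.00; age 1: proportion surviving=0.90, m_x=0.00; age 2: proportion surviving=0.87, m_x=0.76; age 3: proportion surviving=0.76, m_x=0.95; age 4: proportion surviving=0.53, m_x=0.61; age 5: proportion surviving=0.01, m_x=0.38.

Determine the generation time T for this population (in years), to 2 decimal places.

2.81

lx·mx: 0, 0, 0.6612, 0.722, 0.3233, 0.0038 → R0 = 1.7103
x·lx·mx: 0, 0, 1.3224, 2.166, 1.2932, 0.019 → Σ = 4.8006
T = 4.8006 / 1.7103 = 2.806876… → 2.81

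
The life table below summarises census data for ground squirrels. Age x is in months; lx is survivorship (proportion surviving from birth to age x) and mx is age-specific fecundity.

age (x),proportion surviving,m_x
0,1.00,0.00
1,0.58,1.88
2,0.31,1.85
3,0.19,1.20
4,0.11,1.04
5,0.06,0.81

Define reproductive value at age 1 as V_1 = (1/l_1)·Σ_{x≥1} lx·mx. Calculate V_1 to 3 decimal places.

lx·mx for x ≥ 1: 1.0904, 0.5735, 0.228, 0.1144, 0.0486 → sum = 2.0549
V_1 = 2.0549 / l_1 = 2.0549 / 0.58 = 3.542931… → 3.543

3.543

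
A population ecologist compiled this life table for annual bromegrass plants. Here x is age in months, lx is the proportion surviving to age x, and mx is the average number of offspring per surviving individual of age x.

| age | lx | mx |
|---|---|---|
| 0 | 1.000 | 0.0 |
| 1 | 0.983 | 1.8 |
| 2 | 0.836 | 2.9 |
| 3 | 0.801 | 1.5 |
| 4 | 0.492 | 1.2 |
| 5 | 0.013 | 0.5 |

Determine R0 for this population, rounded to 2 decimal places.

5.99

lx·mx by age: 0, 1.7694, 2.4244, 1.2015, 0.5904, 0.0065
R0 = Σ lx·mx = 5.9922 → 5.99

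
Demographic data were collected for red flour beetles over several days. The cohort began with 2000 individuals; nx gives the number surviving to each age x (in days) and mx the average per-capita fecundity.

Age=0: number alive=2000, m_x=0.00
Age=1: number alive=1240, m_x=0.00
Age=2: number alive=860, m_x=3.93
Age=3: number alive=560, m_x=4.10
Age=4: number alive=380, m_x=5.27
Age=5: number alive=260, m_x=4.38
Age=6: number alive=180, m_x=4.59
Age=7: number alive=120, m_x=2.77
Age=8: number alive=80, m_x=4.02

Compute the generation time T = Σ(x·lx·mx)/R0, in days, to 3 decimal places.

3.613

lx = nx/n0 = nx/2000: 1, 0.62, 0.43, 0.28, 0.19, 0.13, 0.09, 0.06, 0.04
lx·mx: 0, 0, 1.6899, 1.148, 1.0013, 0.5694, 0.4131, 0.1662, 0.1608 → R0 = 5.1487
x·lx·mx: 0, 0, 3.3798, 3.444, 4.0052, 2.847, 2.4786, 1.1634, 1.2864 → Σ = 18.6044
T = 18.6044 / 5.1487 = 3.613417… → 3.613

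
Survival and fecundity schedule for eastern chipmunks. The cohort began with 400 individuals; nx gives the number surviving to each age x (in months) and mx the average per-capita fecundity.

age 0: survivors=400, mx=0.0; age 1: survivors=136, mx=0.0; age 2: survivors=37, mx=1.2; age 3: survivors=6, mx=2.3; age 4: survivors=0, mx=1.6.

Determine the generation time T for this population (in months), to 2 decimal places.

lx = nx/n0 = nx/400: 1, 0.34, 0.0925, 0.015, 0
lx·mx: 0, 0, 0.111, 0.0345, 0 → R0 = 0.1455
x·lx·mx: 0, 0, 0.222, 0.1035, 0 → Σ = 0.3255
T = 0.3255 / 0.1455 = 2.237113… → 2.24

2.24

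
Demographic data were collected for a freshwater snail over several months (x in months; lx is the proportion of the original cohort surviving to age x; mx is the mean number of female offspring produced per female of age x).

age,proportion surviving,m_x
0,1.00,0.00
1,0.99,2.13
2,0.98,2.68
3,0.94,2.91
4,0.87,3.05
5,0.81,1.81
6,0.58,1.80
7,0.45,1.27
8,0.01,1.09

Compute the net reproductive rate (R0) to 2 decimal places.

13.22

lx·mx by age: 0, 2.1087, 2.6264, 2.7354, 2.6535, 1.4661, 1.044, 0.5715, 0.0109
R0 = Σ lx·mx = 13.2165 → 13.22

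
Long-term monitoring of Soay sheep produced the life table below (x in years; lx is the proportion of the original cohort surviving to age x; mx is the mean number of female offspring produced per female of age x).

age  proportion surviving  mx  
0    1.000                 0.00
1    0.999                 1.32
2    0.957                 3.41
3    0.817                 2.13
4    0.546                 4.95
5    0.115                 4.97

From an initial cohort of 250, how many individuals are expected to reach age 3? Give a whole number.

204

Expected survivors = N0 · l_3 = 250 × 0.817 = 204.25 → 204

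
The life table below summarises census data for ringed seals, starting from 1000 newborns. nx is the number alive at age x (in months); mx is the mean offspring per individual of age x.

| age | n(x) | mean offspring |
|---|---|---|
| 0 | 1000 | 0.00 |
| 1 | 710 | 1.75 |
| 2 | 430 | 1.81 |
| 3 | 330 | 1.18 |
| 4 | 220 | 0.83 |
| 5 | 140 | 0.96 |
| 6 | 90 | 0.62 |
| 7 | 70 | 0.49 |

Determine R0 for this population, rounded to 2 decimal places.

lx = nx/n0 = nx/1000: 1, 0.71, 0.43, 0.33, 0.22, 0.14, 0.09, 0.07
lx·mx by age: 0, 1.2425, 0.7783, 0.3894, 0.1826, 0.1344, 0.0558, 0.0343
R0 = Σ lx·mx = 2.8173 → 2.82

2.82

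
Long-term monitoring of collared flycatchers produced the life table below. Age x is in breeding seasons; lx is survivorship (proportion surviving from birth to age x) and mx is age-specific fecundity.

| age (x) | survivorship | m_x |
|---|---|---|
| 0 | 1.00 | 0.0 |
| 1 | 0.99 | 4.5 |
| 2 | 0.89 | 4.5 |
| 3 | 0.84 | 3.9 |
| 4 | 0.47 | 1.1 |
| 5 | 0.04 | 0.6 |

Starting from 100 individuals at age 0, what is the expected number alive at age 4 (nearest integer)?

Expected survivors = N0 · l_4 = 100 × 0.47 = 47 → 47

47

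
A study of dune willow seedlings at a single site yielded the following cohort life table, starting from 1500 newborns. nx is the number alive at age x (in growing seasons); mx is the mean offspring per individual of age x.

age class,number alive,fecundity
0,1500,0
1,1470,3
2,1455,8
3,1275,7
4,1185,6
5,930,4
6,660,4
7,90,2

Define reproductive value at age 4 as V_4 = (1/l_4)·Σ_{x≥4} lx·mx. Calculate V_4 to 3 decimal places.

lx = nx/n0 = nx/1500: 1, 0.98, 0.97, 0.85, 0.79, 0.62, 0.44, 0.06
lx·mx for x ≥ 4: 4.74, 2.48, 1.76, 0.12 → sum = 9.1
V_4 = 9.1 / l_4 = 9.1 / 0.79 = 11.518987… → 11.519

11.519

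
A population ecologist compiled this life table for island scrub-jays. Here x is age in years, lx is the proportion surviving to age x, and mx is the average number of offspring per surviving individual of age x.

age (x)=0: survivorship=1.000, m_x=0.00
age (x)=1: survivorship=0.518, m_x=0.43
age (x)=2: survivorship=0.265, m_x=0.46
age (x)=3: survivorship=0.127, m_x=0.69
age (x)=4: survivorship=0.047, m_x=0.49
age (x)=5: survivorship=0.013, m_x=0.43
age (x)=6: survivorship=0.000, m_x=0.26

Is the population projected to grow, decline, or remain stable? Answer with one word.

declining

R0 = Σ lx·mx = 0 + 0.22274 + 0.1219 + 0.08763 + 0.02303 + 0.00559 + 0 = 0.46089
R0 < 1, so the population is declining.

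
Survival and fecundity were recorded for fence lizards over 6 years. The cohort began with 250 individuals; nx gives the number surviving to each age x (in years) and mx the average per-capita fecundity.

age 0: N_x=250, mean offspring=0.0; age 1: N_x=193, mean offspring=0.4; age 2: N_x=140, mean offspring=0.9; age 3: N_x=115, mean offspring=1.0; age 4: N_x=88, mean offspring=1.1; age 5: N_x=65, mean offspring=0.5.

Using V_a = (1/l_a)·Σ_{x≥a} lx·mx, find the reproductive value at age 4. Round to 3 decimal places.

1.469

lx = nx/n0 = nx/250: 1, 0.772, 0.56, 0.46, 0.352, 0.26
lx·mx for x ≥ 4: 0.3872, 0.13 → sum = 0.5172
V_4 = 0.5172 / l_4 = 0.5172 / 0.352 = 1.469318… → 1.469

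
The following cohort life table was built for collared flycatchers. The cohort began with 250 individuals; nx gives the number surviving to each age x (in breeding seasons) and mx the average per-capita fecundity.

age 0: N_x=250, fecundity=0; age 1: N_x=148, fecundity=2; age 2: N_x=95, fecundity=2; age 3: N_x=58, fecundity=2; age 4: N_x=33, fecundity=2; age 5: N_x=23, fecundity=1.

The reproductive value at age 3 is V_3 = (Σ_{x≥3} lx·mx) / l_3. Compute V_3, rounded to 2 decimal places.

3.53

lx = nx/n0 = nx/250: 1, 0.592, 0.38, 0.232, 0.132, 0.092
lx·mx for x ≥ 3: 0.464, 0.264, 0.092 → sum = 0.82
V_3 = 0.82 / l_3 = 0.82 / 0.232 = 3.534483… → 3.53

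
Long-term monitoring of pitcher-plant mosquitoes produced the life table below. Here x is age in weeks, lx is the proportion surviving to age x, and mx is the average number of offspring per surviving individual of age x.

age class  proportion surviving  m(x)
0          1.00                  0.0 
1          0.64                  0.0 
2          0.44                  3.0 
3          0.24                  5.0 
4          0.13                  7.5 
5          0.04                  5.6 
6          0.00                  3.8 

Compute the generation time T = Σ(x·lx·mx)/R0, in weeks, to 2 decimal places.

lx·mx: 0, 0, 1.32, 1.2, 0.975, 0.224, 0 → R0 = 3.719
x·lx·mx: 0, 0, 2.64, 3.6, 3.9, 1.12, 0 → Σ = 11.26
T = 11.26 / 3.719 = 3.027696… → 3.03

3.03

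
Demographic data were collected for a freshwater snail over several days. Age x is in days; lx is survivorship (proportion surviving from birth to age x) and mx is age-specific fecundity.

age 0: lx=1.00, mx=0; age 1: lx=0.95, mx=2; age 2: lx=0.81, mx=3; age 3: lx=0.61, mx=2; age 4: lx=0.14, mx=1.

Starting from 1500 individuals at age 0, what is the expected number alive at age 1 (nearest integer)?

1425

Expected survivors = N0 · l_1 = 1500 × 0.95 = 1425 → 1425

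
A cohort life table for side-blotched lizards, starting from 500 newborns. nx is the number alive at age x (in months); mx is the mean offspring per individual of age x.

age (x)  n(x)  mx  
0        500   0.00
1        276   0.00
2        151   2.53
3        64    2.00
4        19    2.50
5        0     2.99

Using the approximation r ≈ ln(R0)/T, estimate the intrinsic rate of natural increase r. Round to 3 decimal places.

lx = nx/n0 = nx/500: 1, 0.552, 0.302, 0.128, 0.038, 0
R0 = Σ lx·mx = 0 + 0 + 0.76406 + 0.256 + 0.095 + 0 = 1.11506
Σ x·lx·mx = 2.67612; T = 2.67612/1.11506 = 2.39998…
r ≈ ln(R0)/T = ln(1.11506)/2.39998… = 0.04538… → 0.045

0.045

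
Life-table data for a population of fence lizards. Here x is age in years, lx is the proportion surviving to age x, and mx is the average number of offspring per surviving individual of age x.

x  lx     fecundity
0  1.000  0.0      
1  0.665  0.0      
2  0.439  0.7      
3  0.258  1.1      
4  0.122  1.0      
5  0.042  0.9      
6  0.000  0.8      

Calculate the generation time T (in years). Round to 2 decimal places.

2.85

lx·mx: 0, 0, 0.3073, 0.2838, 0.122, 0.0378, 0 → R0 = 0.7509
x·lx·mx: 0, 0, 0.6146, 0.8514, 0.488, 0.189, 0 → Σ = 2.143
T = 2.143 / 0.7509 = 2.853909… → 2.85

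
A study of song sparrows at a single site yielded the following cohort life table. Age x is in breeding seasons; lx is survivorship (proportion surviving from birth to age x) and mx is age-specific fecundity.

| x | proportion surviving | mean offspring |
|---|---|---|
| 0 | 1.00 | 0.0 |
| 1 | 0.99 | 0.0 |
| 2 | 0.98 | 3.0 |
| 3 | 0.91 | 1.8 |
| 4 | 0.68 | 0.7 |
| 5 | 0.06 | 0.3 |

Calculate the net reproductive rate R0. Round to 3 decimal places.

5.072

lx·mx by age: 0, 0, 2.94, 1.638, 0.476, 0.018
R0 = Σ lx·mx = 5.072 → 5.072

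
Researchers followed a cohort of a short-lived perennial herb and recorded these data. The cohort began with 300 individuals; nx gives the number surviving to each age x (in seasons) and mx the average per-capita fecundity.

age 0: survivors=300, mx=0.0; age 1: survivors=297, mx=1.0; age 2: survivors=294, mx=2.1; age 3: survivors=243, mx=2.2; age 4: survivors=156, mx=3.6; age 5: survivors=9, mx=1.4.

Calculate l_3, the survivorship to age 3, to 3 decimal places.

l_3 = n_3/n_0 = 243/300 = 0.81 → 0.810

0.810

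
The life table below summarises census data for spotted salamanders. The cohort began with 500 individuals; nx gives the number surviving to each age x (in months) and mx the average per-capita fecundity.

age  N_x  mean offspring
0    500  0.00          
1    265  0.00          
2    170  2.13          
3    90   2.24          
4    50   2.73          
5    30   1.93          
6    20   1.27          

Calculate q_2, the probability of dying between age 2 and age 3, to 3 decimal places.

0.471

lx = nx/n0 = nx/500: 1, 0.53, 0.34, 0.18, 0.1, 0.06, 0.04
q_2 = (l_2 − l_3) / l_2 = (0.34 − 0.18) / 0.34
     = 0.16 / 0.34 = 0.470588… → 0.471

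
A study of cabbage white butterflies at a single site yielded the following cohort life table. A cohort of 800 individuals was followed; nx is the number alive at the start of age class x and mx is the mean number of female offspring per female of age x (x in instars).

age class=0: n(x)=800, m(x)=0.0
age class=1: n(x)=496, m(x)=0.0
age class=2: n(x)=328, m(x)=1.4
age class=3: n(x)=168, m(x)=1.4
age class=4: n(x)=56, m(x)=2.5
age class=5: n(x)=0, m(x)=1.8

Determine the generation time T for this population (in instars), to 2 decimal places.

2.62

lx = nx/n0 = nx/800: 1, 0.62, 0.41, 0.21, 0.07, 0
lx·mx: 0, 0, 0.574, 0.294, 0.175, 0 → R0 = 1.043
x·lx·mx: 0, 0, 1.148, 0.882, 0.7, 0 → Σ = 2.73
T = 2.73 / 1.043 = 2.61745… → 2.62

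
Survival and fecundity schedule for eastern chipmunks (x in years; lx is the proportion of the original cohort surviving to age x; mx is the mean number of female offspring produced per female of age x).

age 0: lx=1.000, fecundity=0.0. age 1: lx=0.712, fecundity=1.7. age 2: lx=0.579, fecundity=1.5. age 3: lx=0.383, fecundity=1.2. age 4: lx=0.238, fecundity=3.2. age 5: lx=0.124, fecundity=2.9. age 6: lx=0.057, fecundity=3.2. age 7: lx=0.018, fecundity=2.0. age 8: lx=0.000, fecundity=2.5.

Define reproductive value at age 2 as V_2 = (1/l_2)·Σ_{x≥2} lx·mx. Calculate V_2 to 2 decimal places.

4.61

lx·mx for x ≥ 2: 0.8685, 0.4596, 0.7616, 0.3596, 0.1824, 0.036, 0 → sum = 2.6677
V_2 = 2.6677 / l_2 = 2.6677 / 0.579 = 4.607427… → 4.61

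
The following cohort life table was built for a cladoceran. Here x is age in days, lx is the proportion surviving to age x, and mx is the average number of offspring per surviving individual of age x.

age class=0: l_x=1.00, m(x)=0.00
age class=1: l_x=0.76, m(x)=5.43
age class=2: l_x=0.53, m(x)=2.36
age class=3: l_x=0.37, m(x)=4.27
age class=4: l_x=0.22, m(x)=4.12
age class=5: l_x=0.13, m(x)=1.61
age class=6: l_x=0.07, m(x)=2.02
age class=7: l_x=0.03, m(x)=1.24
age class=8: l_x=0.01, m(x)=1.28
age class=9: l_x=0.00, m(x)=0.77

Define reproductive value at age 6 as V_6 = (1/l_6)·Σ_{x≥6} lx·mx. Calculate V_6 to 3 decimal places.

lx·mx for x ≥ 6: 0.1414, 0.0372, 0.0128, 0 → sum = 0.1914
V_6 = 0.1914 / l_6 = 0.1914 / 0.07 = 2.734286… → 2.734

2.734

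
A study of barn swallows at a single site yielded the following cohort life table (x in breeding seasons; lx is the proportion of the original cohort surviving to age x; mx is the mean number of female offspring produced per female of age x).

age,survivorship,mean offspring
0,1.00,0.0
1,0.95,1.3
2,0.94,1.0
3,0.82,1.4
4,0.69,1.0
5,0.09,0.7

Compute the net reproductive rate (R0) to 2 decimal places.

4.08

lx·mx by age: 0, 1.235, 0.94, 1.148, 0.69, 0.063
R0 = Σ lx·mx = 4.076 → 4.08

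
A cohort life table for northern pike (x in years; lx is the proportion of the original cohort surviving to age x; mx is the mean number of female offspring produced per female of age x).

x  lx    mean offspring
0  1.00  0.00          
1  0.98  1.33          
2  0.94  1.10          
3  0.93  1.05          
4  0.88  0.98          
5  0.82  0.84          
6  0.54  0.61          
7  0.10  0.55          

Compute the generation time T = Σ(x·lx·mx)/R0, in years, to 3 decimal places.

lx·mx: 0, 1.3034, 1.034, 0.9765, 0.8624, 0.6888, 0.3294, 0.055 → R0 = 5.2495
x·lx·mx: 0, 1.3034, 2.068, 2.9295, 3.4496, 3.444, 1.9764, 0.385 → Σ = 15.5559
T = 15.5559 / 5.2495 = 2.963311… → 2.963

2.963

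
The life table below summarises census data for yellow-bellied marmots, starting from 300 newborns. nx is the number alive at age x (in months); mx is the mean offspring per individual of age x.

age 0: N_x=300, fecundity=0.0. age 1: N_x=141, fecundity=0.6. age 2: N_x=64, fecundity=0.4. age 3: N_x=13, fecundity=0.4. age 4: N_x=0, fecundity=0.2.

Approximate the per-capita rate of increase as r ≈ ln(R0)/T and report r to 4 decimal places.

lx = nx/n0 = nx/300: 1, 0.47, 0.21333…, 0.04333…, 0
R0 = Σ lx·mx = 0 + 0.282 + 0.08533… + 0.01733… + 0 = 0.384667…
Σ x·lx·mx = 0.504667…; T = 0.504667…/0.384667… = 1.31196…
r ≈ ln(R0)/T = ln(0.384667…)/1.31196… = -0.728208… → -0.7282

-0.7282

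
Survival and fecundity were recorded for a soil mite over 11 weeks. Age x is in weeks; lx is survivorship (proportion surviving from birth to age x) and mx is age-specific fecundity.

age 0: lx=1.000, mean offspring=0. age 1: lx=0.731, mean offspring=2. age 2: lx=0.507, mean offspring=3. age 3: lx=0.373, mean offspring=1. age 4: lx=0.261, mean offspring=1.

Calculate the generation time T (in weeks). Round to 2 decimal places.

lx·mx: 0, 1.462, 1.521, 0.373, 0.261 → R0 = 3.617
x·lx·mx: 0, 1.462, 3.042, 1.119, 1.044 → Σ = 6.667
T = 6.667 / 3.617 = 1.84324… → 1.84

1.84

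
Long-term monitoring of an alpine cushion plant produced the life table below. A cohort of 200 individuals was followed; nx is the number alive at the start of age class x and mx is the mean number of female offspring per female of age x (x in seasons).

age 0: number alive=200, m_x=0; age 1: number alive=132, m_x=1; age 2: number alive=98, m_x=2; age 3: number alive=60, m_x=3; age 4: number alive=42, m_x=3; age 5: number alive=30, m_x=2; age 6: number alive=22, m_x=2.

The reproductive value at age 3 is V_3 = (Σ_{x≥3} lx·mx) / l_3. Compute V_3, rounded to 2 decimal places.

lx = nx/n0 = nx/200: 1, 0.66, 0.49, 0.3, 0.21, 0.15, 0.11
lx·mx for x ≥ 3: 0.9, 0.63, 0.3, 0.22 → sum = 2.05
V_3 = 2.05 / l_3 = 2.05 / 0.3 = 6.833333… → 6.83

6.83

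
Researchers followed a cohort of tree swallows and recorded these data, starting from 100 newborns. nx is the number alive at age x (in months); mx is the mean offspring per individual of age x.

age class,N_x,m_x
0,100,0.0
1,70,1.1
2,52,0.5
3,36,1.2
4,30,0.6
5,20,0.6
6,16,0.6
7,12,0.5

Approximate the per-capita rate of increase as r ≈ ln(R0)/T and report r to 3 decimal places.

lx = nx/n0 = nx/100: 1, 0.7, 0.52, 0.36, 0.3, 0.2, 0.16, 0.12
R0 = Σ lx·mx = 0 + 0.77 + 0.26 + 0.432 + 0.18 + 0.12 + 0.096 + 0.06 = 1.918
Σ x·lx·mx = 4.902; T = 4.902/1.918 = 2.55579…
r ≈ ln(R0)/T = ln(1.918)/2.55579… = 0.25483… → 0.255

0.255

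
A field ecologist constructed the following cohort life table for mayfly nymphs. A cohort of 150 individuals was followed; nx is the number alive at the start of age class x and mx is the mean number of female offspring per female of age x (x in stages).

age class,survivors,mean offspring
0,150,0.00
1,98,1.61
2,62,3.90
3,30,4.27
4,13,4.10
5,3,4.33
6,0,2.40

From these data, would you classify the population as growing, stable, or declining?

growing

lx = nx/n0 = nx/150: 1, 0.65333…, 0.41333…, 0.2, 0.08667…, 0.02, 0
R0 = Σ lx·mx = 0 + 1.051867… + 1.612… + 0.854 + 0.355333… + 0.0866 + 0 = 3.9598…
R0 > 1, so the population is growing.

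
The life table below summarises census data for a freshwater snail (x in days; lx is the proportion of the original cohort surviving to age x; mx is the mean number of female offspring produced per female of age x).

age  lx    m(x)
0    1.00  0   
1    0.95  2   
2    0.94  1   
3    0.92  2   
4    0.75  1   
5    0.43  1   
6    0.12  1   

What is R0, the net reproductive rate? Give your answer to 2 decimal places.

lx·mx by age: 0, 1.9, 0.94, 1.84, 0.75, 0.43, 0.12
R0 = Σ lx·mx = 5.98 → 5.98

5.98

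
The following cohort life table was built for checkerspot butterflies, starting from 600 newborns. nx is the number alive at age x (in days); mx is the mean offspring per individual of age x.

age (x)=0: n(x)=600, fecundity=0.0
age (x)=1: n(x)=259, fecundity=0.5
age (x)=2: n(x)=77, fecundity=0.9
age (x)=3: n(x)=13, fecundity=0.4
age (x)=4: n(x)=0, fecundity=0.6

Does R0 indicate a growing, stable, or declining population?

declining

lx = nx/n0 = nx/600: 1, 0.43167…, 0.12833…, 0.02167…, 0
R0 = Σ lx·mx = 0 + 0.215833… + 0.1155… + 0.008667… + 0 = 0.34…
R0 < 1, so the population is declining.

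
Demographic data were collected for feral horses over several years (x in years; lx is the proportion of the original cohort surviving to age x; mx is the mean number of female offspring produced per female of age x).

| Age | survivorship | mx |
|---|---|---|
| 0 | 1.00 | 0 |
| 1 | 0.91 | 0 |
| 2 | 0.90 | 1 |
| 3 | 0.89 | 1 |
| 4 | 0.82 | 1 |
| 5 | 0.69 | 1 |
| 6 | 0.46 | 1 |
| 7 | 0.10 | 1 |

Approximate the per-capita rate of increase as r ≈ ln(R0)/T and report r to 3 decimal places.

R0 = Σ lx·mx = 0 + 0 + 0.9 + 0.89 + 0.82 + 0.69 + 0.46 + 0.1 = 3.86
Σ x·lx·mx = 14.66; T = 14.66/3.86 = 3.79793…
r ≈ ln(R0)/T = ln(3.86)/3.79793… = 0.35563… → 0.356

0.356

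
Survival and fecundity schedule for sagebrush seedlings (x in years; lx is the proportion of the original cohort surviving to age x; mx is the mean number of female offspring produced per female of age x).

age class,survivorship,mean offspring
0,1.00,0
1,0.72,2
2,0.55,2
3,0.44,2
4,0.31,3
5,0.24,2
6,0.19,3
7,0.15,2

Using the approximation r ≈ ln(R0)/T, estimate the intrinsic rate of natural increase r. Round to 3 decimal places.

R0 = Σ lx·mx = 0 + 1.44 + 1.1 + 0.88 + 0.93 + 0.48 + 0.57 + 0.3 = 5.7
Σ x·lx·mx = 17.92; T = 17.92/5.7 = 3.14386…
r ≈ ln(R0)/T = ln(5.7)/3.14386… = 0.55361… → 0.554

0.554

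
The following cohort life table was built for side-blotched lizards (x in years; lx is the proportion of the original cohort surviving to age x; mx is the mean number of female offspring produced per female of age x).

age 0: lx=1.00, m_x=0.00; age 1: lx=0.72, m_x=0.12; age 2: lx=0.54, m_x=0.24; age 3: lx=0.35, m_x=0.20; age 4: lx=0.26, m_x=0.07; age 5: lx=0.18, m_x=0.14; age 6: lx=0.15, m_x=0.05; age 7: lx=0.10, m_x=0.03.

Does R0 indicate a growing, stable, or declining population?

R0 = Σ lx·mx = 0 + 0.0864 + 0.1296 + 0.07 + 0.0182 + 0.0252 + 0.0075 + 0.003 = 0.3399
R0 < 1, so the population is declining.

declining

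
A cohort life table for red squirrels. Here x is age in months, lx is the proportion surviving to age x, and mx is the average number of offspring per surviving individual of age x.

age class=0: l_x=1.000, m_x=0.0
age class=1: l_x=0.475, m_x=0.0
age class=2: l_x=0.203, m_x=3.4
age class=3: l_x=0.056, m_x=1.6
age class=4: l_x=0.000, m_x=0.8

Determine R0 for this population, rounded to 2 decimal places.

0.78

lx·mx by age: 0, 0, 0.6902, 0.0896, 0
R0 = Σ lx·mx = 0.7798 → 0.78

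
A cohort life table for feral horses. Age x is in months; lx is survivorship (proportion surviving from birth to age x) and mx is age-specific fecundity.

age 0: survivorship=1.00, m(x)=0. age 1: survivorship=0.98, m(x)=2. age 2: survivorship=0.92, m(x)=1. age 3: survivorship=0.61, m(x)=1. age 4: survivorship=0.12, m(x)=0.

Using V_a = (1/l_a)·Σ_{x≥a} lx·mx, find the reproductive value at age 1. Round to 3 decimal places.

lx·mx for x ≥ 1: 1.96, 0.92, 0.61, 0 → sum = 3.49
V_1 = 3.49 / l_1 = 3.49 / 0.98 = 3.561224… → 3.561

3.561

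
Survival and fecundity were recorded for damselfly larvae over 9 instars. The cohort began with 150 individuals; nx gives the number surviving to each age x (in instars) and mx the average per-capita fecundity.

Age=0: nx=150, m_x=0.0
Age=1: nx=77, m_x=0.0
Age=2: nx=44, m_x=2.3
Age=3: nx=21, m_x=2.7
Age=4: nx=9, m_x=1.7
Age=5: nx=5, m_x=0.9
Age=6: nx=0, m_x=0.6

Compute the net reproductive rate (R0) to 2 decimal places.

1.18

lx = nx/n0 = nx/150: 1, 0.51333…, 0.29333…, 0.14, 0.06, 0.03333…, 0
lx·mx by age: 0, 0, 0.674667…, 0.378, 0.102, 0.03…, 0
R0 = Σ lx·mx = 1.184667… → 1.18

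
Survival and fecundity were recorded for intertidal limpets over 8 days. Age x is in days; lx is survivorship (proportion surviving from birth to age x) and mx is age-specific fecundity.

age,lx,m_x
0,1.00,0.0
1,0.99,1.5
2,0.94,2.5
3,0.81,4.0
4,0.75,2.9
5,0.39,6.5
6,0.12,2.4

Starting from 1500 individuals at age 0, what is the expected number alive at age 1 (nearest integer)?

1485

Expected survivors = N0 · l_1 = 1500 × 0.99 = 1485 → 1485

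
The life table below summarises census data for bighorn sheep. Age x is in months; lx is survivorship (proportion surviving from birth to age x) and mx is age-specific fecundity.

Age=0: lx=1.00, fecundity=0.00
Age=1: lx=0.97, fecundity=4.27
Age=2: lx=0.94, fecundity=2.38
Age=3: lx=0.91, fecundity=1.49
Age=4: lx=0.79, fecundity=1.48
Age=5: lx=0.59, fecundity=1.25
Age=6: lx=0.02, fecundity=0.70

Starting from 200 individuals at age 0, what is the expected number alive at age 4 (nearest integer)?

158

Expected survivors = N0 · l_4 = 200 × 0.79 = 158 → 158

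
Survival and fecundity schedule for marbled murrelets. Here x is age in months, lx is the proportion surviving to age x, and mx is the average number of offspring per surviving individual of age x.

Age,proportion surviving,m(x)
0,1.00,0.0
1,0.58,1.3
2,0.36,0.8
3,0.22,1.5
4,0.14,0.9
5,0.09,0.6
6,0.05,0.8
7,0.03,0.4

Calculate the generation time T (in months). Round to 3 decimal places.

lx·mx: 0, 0.754, 0.288, 0.33, 0.126, 0.054, 0.04, 0.012 → R0 = 1.604
x·lx·mx: 0, 0.754, 0.576, 0.99, 0.504, 0.27, 0.24, 0.084 → Σ = 3.418
T = 3.418 / 1.604 = 2.130923… → 2.131

2.131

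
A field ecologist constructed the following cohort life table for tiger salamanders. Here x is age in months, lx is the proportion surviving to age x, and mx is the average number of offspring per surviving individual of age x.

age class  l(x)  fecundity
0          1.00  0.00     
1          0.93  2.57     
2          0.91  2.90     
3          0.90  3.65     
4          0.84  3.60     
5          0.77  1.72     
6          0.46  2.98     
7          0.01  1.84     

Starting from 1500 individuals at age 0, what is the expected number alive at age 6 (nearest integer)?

690

Expected survivors = N0 · l_6 = 1500 × 0.46 = 690 → 690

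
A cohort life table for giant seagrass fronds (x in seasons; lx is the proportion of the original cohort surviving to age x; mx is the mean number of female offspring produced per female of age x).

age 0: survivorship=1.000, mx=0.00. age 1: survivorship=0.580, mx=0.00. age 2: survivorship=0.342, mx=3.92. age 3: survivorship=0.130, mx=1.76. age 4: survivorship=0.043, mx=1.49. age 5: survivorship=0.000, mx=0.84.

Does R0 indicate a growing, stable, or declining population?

growing

R0 = Σ lx·mx = 0 + 0 + 1.34064 + 0.2288 + 0.06407 + 0 = 1.63351
R0 > 1, so the population is growing.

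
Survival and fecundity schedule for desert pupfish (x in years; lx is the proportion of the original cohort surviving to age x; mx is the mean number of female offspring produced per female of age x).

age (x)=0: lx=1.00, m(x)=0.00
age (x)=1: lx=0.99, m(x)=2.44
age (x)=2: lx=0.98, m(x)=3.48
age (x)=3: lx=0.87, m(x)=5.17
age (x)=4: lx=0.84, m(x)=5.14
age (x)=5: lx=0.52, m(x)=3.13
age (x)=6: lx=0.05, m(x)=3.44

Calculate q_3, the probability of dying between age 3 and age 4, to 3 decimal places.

0.034

q_3 = (l_3 − l_4) / l_3 = (0.87 − 0.84) / 0.87
     = 0.03 / 0.87 = 0.034483… → 0.034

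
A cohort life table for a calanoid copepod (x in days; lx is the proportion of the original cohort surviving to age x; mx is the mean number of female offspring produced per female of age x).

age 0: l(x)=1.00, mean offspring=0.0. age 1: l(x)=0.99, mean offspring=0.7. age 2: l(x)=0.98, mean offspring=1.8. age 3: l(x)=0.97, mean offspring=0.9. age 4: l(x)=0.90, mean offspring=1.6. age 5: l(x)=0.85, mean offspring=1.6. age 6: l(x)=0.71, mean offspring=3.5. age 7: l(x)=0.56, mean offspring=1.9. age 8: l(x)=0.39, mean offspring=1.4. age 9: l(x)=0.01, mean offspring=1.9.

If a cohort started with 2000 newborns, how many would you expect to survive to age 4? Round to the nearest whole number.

1800

Expected survivors = N0 · l_4 = 2000 × 0.90 = 1800 → 1800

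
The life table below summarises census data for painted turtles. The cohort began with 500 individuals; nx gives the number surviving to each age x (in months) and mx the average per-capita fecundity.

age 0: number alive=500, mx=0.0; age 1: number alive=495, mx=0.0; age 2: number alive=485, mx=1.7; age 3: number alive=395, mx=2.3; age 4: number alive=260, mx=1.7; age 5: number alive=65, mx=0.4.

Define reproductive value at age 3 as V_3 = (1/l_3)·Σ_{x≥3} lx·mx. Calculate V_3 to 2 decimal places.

lx = nx/n0 = nx/500: 1, 0.99, 0.97, 0.79, 0.52, 0.13
lx·mx for x ≥ 3: 1.817, 0.884, 0.052 → sum = 2.753
V_3 = 2.753 / l_3 = 2.753 / 0.79 = 3.48481… → 3.48

3.48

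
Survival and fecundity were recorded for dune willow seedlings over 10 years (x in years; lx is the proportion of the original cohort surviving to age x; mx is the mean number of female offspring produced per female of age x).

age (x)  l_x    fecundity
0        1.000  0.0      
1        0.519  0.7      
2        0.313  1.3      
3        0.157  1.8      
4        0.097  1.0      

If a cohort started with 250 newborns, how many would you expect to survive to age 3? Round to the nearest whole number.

39

Expected survivors = N0 · l_3 = 250 × 0.157 = 39.25 → 39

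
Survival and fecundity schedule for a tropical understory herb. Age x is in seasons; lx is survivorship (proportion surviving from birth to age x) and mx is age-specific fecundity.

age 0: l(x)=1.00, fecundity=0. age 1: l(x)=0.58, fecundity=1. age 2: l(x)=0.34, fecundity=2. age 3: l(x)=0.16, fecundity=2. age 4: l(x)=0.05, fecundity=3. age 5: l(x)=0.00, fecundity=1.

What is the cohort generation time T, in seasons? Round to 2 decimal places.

2.02

lx·mx: 0, 0.58, 0.68, 0.32, 0.15, 0 → R0 = 1.73
x·lx·mx: 0, 0.58, 1.36, 0.96, 0.6, 0 → Σ = 3.5
T = 3.5 / 1.73 = 2.023121… → 2.02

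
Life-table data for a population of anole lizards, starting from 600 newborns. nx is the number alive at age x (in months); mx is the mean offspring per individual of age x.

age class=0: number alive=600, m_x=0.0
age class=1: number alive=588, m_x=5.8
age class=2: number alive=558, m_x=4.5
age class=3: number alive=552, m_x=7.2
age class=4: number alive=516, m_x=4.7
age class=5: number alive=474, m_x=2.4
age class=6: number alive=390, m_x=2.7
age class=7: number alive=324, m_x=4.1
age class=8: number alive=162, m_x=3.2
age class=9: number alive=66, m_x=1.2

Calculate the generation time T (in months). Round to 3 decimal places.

lx = nx/n0 = nx/600: 1, 0.98, 0.93, 0.92, 0.86, 0.79, 0.65, 0.54, 0.27, 0.11
lx·mx: 0, 5.684, 4.185, 6.624, 4.042, 1.896, 1.755, 2.214, 0.864, 0.132 → R0 = 27.396
x·lx·mx: 0, 5.684, 8.37, 19.872, 16.168, 9.48, 10.53, 15.498, 6.912, 1.188 → Σ = 93.702
T = 93.702 / 27.396 = 3.42028… → 3.420

3.420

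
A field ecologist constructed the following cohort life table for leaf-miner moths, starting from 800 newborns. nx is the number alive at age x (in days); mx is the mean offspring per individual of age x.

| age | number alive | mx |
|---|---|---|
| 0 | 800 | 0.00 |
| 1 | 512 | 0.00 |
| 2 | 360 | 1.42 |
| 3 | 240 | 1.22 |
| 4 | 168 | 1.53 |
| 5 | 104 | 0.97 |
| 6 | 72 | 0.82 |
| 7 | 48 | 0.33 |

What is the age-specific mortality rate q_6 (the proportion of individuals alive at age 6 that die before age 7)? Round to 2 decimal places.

0.33

lx = nx/n0 = nx/800: 1, 0.64, 0.45, 0.3, 0.21, 0.13, 0.09, 0.06
q_6 = (l_6 − l_7) / l_6 = (0.09 − 0.06) / 0.09
     = 0.03 / 0.09 = 0.333333… → 0.33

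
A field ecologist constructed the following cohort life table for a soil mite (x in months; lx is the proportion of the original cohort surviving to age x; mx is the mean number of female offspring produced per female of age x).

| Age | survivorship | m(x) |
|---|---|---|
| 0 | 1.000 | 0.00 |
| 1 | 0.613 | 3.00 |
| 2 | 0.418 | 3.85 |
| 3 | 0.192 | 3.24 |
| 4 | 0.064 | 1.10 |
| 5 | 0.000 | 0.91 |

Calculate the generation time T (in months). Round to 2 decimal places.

lx·mx: 0, 1.839, 1.6093, 0.62208, 0.0704, 0 → R0 = 4.14078
x·lx·mx: 0, 1.839, 3.2186, 1.86624, 0.2816, 0 → Σ = 7.20544
T = 7.20544 / 4.14078 = 1.740117… → 1.74

1.74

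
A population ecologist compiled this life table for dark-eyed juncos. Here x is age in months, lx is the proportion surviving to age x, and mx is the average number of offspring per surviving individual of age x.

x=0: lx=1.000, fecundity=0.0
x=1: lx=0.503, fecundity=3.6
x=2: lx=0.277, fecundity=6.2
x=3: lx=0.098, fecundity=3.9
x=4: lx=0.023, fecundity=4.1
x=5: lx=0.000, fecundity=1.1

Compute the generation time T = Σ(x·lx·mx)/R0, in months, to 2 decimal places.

1.69

lx·mx: 0, 1.8108, 1.7174, 0.3822, 0.0943, 0 → R0 = 4.0047
x·lx·mx: 0, 1.8108, 3.4348, 1.1466, 0.3772, 0 → Σ = 6.7694
T = 6.7694 / 4.0047 = 1.690364… → 1.69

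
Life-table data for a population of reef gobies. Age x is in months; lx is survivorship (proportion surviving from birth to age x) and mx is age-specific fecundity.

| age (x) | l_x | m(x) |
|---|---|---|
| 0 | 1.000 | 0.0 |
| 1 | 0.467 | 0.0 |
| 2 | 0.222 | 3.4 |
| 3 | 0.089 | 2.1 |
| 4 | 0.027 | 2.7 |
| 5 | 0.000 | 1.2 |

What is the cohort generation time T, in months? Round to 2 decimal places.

2.33

lx·mx: 0, 0, 0.7548, 0.1869, 0.0729, 0 → R0 = 1.0146
x·lx·mx: 0, 0, 1.5096, 0.5607, 0.2916, 0 → Σ = 2.3619
T = 2.3619 / 1.0146 = 2.327912… → 2.33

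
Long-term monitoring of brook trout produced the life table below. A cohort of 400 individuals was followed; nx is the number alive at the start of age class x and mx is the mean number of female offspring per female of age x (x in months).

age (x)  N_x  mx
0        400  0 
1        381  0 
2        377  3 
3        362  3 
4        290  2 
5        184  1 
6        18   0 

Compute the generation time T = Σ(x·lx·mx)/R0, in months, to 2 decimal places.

2.94

lx = nx/n0 = nx/400: 1, 0.9525, 0.9425, 0.905, 0.725, 0.46, 0.045
lx·mx: 0, 0, 2.8275, 2.715, 1.45, 0.46, 0 → R0 = 7.4525
x·lx·mx: 0, 0, 5.655, 8.145, 5.8, 2.3, 0 → Σ = 21.9
T = 21.9 / 7.4525 = 2.938611… → 2.94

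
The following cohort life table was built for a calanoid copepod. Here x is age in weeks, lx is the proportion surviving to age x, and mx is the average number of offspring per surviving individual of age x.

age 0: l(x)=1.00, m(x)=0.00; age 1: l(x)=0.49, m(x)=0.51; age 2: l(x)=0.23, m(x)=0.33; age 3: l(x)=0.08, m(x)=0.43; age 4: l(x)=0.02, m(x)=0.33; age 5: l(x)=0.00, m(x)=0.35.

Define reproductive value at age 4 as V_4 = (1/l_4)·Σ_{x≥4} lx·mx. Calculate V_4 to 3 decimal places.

lx·mx for x ≥ 4: 0.0066, 0 → sum = 0.0066
V_4 = 0.0066 / l_4 = 0.0066 / 0.02 = 0.33 → 0.330

0.330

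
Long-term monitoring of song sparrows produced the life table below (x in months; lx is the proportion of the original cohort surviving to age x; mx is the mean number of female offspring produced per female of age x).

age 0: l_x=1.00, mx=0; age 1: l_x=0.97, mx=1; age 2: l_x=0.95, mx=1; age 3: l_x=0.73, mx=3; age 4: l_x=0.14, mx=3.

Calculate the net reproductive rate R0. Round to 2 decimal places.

4.53

lx·mx by age: 0, 0.97, 0.95, 2.19, 0.42
R0 = Σ lx·mx = 4.53 → 4.53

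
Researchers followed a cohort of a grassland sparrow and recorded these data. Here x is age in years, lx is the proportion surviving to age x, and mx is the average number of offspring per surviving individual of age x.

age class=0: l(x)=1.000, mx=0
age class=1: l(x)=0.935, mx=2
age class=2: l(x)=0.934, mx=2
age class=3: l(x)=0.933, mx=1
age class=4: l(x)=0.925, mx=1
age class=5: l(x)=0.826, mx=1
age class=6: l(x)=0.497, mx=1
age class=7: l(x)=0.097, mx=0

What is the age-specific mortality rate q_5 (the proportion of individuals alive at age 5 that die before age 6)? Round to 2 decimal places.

q_5 = (l_5 − l_6) / l_5 = (0.826 − 0.497) / 0.826
     = 0.329 / 0.826 = 0.398305… → 0.40

0.40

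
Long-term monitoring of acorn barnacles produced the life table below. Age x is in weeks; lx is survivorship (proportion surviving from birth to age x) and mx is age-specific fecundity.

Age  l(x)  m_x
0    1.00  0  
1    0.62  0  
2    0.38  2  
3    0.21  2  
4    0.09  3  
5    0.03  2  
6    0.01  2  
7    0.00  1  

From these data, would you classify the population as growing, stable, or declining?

R0 = Σ lx·mx = 0 + 0 + 0.76 + 0.42 + 0.27 + 0.06 + 0.02 + 0 = 1.53
R0 > 1, so the population is growing.

growing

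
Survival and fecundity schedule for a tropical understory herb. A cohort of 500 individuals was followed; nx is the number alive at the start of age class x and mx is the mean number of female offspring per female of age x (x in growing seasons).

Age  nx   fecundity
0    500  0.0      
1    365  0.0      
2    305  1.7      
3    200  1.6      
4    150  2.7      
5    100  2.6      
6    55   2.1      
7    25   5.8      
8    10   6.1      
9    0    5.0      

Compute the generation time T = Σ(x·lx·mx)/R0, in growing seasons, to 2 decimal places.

3.90

lx = nx/n0 = nx/500: 1, 0.73, 0.61, 0.4, 0.3, 0.2, 0.11, 0.05, 0.02, 0
lx·mx: 0, 0, 1.037, 0.64, 0.81, 0.52, 0.231, 0.29, 0.122, 0 → R0 = 3.65
x·lx·mx: 0, 0, 2.074, 1.92, 3.24, 2.6, 1.386, 2.03, 0.976, 0 → Σ = 14.226
T = 14.226 / 3.65 = 3.897534… → 3.90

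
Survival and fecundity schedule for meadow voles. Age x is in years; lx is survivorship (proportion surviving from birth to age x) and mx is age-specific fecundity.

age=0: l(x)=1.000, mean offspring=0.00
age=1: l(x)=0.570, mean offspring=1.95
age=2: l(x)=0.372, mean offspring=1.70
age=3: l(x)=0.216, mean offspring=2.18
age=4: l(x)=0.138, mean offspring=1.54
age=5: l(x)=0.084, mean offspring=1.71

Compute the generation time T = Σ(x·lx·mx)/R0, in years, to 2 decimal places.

lx·mx: 0, 1.1115, 0.6324, 0.47088, 0.21252, 0.14364 → R0 = 2.57094
x·lx·mx: 0, 1.1115, 1.2648, 1.41264, 0.85008, 0.7182 → Σ = 5.35722
T = 5.35722 / 2.57094 = 2.083759… → 2.08

2.08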